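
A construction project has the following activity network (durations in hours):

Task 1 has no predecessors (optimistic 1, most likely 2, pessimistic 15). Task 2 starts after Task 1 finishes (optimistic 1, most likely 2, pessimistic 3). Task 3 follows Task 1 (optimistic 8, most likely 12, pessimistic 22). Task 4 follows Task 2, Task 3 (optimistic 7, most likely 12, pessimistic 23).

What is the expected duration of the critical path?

te_Task 1 = (1 + 4·2 + 15)/6 = 24/6 = 4
te_Task 2 = (1 + 4·2 + 3)/6 = 12/6 = 2
te_Task 3 = (8 + 4·12 + 22)/6 = 78/6 = 13
te_Task 4 = (7 + 4·12 + 23)/6 = 78/6 = 13

Forward pass:
ES_Task 1 = 0; EF_Task 1 = 4
ES_Task 2 = 4; EF_Task 2 = 4+2 = 6
ES_Task 3 = 4; EF_Task 3 = 4+13 = 17
ES_Task 4 = max(EF_Task 2=6, EF_Task 3=17) = 17; EF_Task 4 = 17+13 = 30
Expected project duration μ = 30 hours. Critical path: Task 1 → Task 3 → Task 4.

30 hours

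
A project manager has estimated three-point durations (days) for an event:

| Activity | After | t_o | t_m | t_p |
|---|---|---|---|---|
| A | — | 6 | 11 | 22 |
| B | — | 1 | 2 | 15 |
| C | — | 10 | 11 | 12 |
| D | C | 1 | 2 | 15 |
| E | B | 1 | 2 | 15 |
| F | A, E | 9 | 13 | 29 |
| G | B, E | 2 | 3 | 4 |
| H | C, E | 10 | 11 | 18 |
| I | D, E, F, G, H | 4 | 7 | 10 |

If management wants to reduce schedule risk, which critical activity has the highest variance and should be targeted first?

F

te_A = (6 + 4·11 + 22)/6 = 72/6 = 12; σ²_A = ((22−6)/6)² = 7.111
te_B = (1 + 4·2 + 15)/6 = 24/6 = 4; σ²_B = ((15−1)/6)² = 5.444
te_C = (10 + 4·11 + 12)/6 = 66/6 = 11; σ²_C = ((12−10)/6)² = 0.111
te_D = (1 + 4·2 + 15)/6 = 24/6 = 4; σ²_D = ((15−1)/6)² = 5.444
te_E = (1 + 4·2 + 15)/6 = 24/6 = 4; σ²_E = ((15−1)/6)² = 5.444
te_F = (9 + 4·13 + 29)/6 = 90/6 = 15; σ²_F = ((29−9)/6)² = 11.111
te_G = (2 + 4·3 + 4)/6 = 18/6 = 3; σ²_G = ((4−2)/6)² = 0.111
te_H = (10 + 4·11 + 18)/6 = 72/6 = 12; σ²_H = ((18−10)/6)² = 1.778
te_I = (4 + 4·7 + 10)/6 = 42/6 = 7; σ²_I = ((10−4)/6)² = 1.000

Forward pass:
ES_A = 0; EF_A = 12
ES_B = 0; EF_B = 4
ES_C = 0; EF_C = 11
ES_D = 11; EF_D = 11+4 = 15
ES_E = 4; EF_E = 4+4 = 8
ES_F = max(EF_A=12, EF_E=8) = 12; EF_F = 12+15 = 27
ES_G = max(EF_B=4, EF_E=8) = 8; EF_G = 8+3 = 11
ES_H = max(EF_C=11, EF_E=8) = 11; EF_H = 11+12 = 23
ES_I = max(EF_D=15, EF_E=8, EF_F=27, EF_G=11, EF_H=23) = 27; EF_I = 27+7 = 34
Expected project duration μ = 34 days. Critical path: A → F → I.

Variances on critical path: σ²_A=7.111, σ²_F=11.111, σ²_I=1.000.
Largest is σ²_F = 11.111.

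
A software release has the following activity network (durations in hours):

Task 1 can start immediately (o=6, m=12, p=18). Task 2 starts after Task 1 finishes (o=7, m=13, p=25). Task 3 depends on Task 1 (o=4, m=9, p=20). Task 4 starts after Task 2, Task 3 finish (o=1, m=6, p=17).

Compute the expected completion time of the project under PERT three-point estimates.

33 hours

te_Task 1 = (6 + 4·12 + 18)/6 = 72/6 = 12
te_Task 2 = (7 + 4·13 + 25)/6 = 84/6 = 14
te_Task 3 = (4 + 4·9 + 20)/6 = 60/6 = 10
te_Task 4 = (1 + 4·6 + 17)/6 = 42/6 = 7

Forward pass:
ES_Task 1 = 0; EF_Task 1 = 12
ES_Task 2 = 12; EF_Task 2 = 12+14 = 26
ES_Task 3 = 12; EF_Task 3 = 12+10 = 22
ES_Task 4 = max(EF_Task 2=26, EF_Task 3=22) = 26; EF_Task 4 = 26+7 = 33
Expected project duration μ = 33 hours. Critical path: Task 1 → Task 2 → Task 4.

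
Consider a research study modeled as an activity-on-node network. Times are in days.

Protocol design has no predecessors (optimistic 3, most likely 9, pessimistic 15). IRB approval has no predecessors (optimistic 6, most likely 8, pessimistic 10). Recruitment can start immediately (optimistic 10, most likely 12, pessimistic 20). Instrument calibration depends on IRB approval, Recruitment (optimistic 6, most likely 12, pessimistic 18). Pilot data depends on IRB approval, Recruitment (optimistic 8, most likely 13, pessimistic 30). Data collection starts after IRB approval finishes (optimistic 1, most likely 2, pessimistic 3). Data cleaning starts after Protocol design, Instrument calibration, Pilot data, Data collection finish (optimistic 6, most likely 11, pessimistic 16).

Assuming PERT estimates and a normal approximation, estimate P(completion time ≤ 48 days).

te_Protocol design = (3 + 4·9 + 15)/6 = 54/6 = 9; σ²_Protocol design = ((15−3)/6)² = 4.000
te_IRB approval = (6 + 4·8 + 10)/6 = 48/6 = 8; σ²_IRB approval = ((10−6)/6)² = 0.444
te_Recruitment = (10 + 4·12 + 20)/6 = 78/6 = 13; σ²_Recruitment = ((20−10)/6)² = 2.778
te_Instrument calibration = (6 + 4·12 + 18)/6 = 72/6 = 12; σ²_Instrument calibration = ((18−6)/6)² = 4.000
te_Pilot data = (8 + 4·13 + 30)/6 = 90/6 = 15; σ²_Pilot data = ((30−8)/6)² = 13.444
te_Data collection = (1 + 4·2 + 3)/6 = 12/6 = 2; σ²_Data collection = ((3−1)/6)² = 0.111
te_Data cleaning = (6 + 4·11 + 16)/6 = 66/6 = 11; σ²_Data cleaning = ((16−6)/6)² = 2.778

Forward pass:
ES_Protocol design = 0; EF_Protocol design = 9
ES_IRB approval = 0; EF_IRB approval = 8
ES_Recruitment = 0; EF_Recruitment = 13
ES_Instrument calibration = max(EF_IRB approval=8, EF_Recruitment=13) = 13; EF_Instrument calibration = 13+12 = 25
ES_Pilot data = max(EF_IRB approval=8, EF_Recruitment=13) = 13; EF_Pilot data = 13+15 = 28
ES_Data collection = 8; EF_Data collection = 8+2 = 10
ES_Data cleaning = max(EF_Protocol design=9, EF_Instrument calibration=25, EF_Pilot data=28, EF_Data collection=10) = 28; EF_Data cleaning = 28+11 = 39
Expected project duration μ = 39 days. Critical path: Recruitment → Pilot data → Data cleaning.

Variance along critical path = 2.778 + 13.444 + 2.778 = 19.000; σ = √19.000 = 4.359 days.
Z = (48 − 39) / 4.359 = 2.065
P(T ≤ 48) = Φ(2.065) ≈ 0.981

0.981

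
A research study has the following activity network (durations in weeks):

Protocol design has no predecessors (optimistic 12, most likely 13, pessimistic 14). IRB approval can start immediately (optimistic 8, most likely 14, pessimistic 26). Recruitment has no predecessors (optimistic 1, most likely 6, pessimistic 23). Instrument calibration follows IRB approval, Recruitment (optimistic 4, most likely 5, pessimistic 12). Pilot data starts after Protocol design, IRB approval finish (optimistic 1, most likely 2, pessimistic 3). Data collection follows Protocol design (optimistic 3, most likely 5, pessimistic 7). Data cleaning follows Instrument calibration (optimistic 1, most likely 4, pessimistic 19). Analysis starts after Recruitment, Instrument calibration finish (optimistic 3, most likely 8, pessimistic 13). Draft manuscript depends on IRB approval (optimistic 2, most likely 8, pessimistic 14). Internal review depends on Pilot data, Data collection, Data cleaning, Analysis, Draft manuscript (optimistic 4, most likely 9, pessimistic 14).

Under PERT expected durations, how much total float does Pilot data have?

12 weeks

te_Protocol design = (12 + 4·13 + 14)/6 = 78/6 = 13
te_IRB approval = (8 + 4·14 + 26)/6 = 90/6 = 15
te_Recruitment = (1 + 4·6 + 23)/6 = 48/6 = 8
te_Instrument calibration = (4 + 4·5 + 12)/6 = 36/6 = 6
te_Pilot data = (1 + 4·2 + 3)/6 = 12/6 = 2
te_Data collection = (3 + 4·5 + 7)/6 = 30/6 = 5
te_Data cleaning = (1 + 4·4 + 19)/6 = 36/6 = 6
te_Analysis = (3 + 4·8 + 13)/6 = 48/6 = 8
te_Draft manuscript = (2 + 4·8 + 14)/6 = 48/6 = 8
te_Internal review = (4 + 4·9 + 14)/6 = 54/6 = 9

Forward pass:
ES_Protocol design = 0; EF_Protocol design = 13
ES_IRB approval = 0; EF_IRB approval = 15
ES_Recruitment = 0; EF_Recruitment = 8
ES_Instrument calibration = max(EF_IRB approval=15, EF_Recruitment=8) = 15; EF_Instrument calibration = 15+6 = 21
ES_Pilot data = max(EF_Protocol design=13, EF_IRB approval=15) = 15; EF_Pilot data = 15+2 = 17
ES_Data collection = 13; EF_Data collection = 13+5 = 18
ES_Data cleaning = 21; EF_Data cleaning = 21+6 = 27
ES_Analysis = max(EF_Recruitment=8, EF_Instrument calibration=21) = 21; EF_Analysis = 21+8 = 29
ES_Draft manuscript = 15; EF_Draft manuscript = 15+8 = 23
ES_Internal review = max(EF_Pilot data=17, EF_Data collection=18, EF_Data cleaning=27, EF_Analysis=29, EF_Draft manuscript=23) = 29; EF_Internal review = 29+9 = 38
Expected project duration μ = 38 weeks. Critical path: IRB approval → Instrument calibration → Analysis → Internal review.

Backward pass:
LF_Internal review = 38; LS_Internal review = 38−9 = 29
LF_Draft manuscript = LS_Internal review = 29; LS_Draft manuscript = 29−8 = 21
LF_Analysis = LS_Internal review = 29; LS_Analysis = 29−8 = 21
LF_Data cleaning = LS_Internal review = 29; LS_Data cleaning = 29−6 = 23
LF_Data collection = LS_Internal review = 29; LS_Data collection = 29−5 = 24
LF_Pilot data = LS_Internal review = 29; LS_Pilot data = 29−2 = 27
LF_Instrument calibration = min(LS_Data cleaning=23, LS_Analysis=21) = 21; LS_Instrument calibration = 21−6 = 15
LF_Recruitment = min(LS_Instrument calibration=15, LS_Analysis=21) = 15; LS_Recruitment = 15−8 = 7
LF_IRB approval = min(LS_Instrument calibration=15, LS_Pilot data=27, LS_Draft manuscript=21) = 15; LS_IRB approval = 15−15 = 0
LF_Protocol design = min(LS_Pilot data=27, LS_Data collection=24) = 24; LS_Protocol design = 24−13 = 11
Slack_Pilot data = LS_Pilot data − ES_Pilot data = 27 − 15 = 12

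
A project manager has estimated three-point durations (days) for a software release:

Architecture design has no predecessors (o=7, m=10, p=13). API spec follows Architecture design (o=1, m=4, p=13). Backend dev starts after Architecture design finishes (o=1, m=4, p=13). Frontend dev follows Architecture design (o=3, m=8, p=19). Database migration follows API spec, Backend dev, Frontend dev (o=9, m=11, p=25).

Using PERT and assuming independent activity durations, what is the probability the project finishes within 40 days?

0.980

te_Architecture design = (7 + 4·10 + 13)/6 = 60/6 = 10; σ²_Architecture design = ((13−7)/6)² = 1.000
te_API spec = (1 + 4·4 + 13)/6 = 30/6 = 5; σ²_API spec = ((13−1)/6)² = 4.000
te_Backend dev = (1 + 4·4 + 13)/6 = 30/6 = 5; σ²_Backend dev = ((13−1)/6)² = 4.000
te_Frontend dev = (3 + 4·8 + 19)/6 = 54/6 = 9; σ²_Frontend dev = ((19−3)/6)² = 7.111
te_Database migration = (9 + 4·11 + 25)/6 = 78/6 = 13; σ²_Database migration = ((25−9)/6)² = 7.111

Forward pass:
ES_Architecture design = 0; EF_Architecture design = 10
ES_API spec = 10; EF_API spec = 10+5 = 15
ES_Backend dev = 10; EF_Backend dev = 10+5 = 15
ES_Frontend dev = 10; EF_Frontend dev = 10+9 = 19
ES_Database migration = max(EF_API spec=15, EF_Backend dev=15, EF_Frontend dev=19) = 19; EF_Database migration = 19+13 = 32
Expected project duration μ = 32 days. Critical path: Architecture design → Frontend dev → Database migration.

Variance along critical path = 1.000 + 7.111 + 7.111 = 15.222; σ = √15.222 = 3.902 days.
Z = (40 − 32) / 3.902 = 2.050
P(T ≤ 40) = Φ(2.050) ≈ 0.980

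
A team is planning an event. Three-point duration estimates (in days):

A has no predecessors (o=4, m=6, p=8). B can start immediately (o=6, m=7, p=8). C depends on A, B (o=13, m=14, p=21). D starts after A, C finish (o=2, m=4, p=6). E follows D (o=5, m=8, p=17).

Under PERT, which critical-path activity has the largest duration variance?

te_A = (4 + 4·6 + 8)/6 = 36/6 = 6; σ²_A = ((8−4)/6)² = 0.444
te_B = (6 + 4·7 + 8)/6 = 42/6 = 7; σ²_B = ((8−6)/6)² = 0.111
te_C = (13 + 4·14 + 21)/6 = 90/6 = 15; σ²_C = ((21−13)/6)² = 1.778
te_D = (2 + 4·4 + 6)/6 = 24/6 = 4; σ²_D = ((6−2)/6)² = 0.444
te_E = (5 + 4·8 + 17)/6 = 54/6 = 9; σ²_E = ((17−5)/6)² = 4.000

Forward pass:
ES_A = 0; EF_A = 6
ES_B = 0; EF_B = 7
ES_C = max(EF_A=6, EF_B=7) = 7; EF_C = 7+15 = 22
ES_D = max(EF_A=6, EF_C=22) = 22; EF_D = 22+4 = 26
ES_E = 26; EF_E = 26+9 = 35
Expected project duration μ = 35 days. Critical path: B → C → D → E.

Variances on critical path: σ²_B=0.111, σ²_C=1.778, σ²_D=0.444, σ²_E=4.000.
Largest is σ²_E = 4.000.

E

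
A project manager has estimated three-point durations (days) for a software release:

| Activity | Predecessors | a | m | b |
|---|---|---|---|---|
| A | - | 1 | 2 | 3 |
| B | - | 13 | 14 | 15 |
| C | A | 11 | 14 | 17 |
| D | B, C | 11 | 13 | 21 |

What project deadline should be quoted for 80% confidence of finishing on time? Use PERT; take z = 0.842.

te_A = (1 + 4·2 + 3)/6 = 12/6 = 2; σ²_A = ((3−1)/6)² = 0.111
te_B = (13 + 4·14 + 15)/6 = 84/6 = 14; σ²_B = ((15−13)/6)² = 0.111
te_C = (11 + 4·14 + 17)/6 = 84/6 = 14; σ²_C = ((17−11)/6)² = 1.000
te_D = (11 + 4·13 + 21)/6 = 84/6 = 14; σ²_D = ((21−11)/6)² = 2.778

Forward pass:
ES_A = 0; EF_A = 2
ES_B = 0; EF_B = 14
ES_C = 2; EF_C = 2+14 = 16
ES_D = max(EF_B=14, EF_C=16) = 16; EF_D = 16+14 = 30
Expected project duration μ = 30 days. Critical path: A → C → D.

Variance along critical path = 0.111 + 1.000 + 2.778 = 3.889; σ = 1.972 days.
D = μ + z·σ = 30 + 0.842·1.972 = 31.7 days

31.7 days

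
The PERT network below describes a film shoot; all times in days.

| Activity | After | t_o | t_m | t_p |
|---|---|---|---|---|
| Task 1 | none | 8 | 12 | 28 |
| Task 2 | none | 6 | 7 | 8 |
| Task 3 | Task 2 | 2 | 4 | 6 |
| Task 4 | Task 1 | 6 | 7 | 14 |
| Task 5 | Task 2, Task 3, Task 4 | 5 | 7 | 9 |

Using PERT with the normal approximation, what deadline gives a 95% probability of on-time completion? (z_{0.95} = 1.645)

35.0 days

te_Task 1 = (8 + 4·12 + 28)/6 = 84/6 = 14; σ²_Task 1 = ((28−8)/6)² = 11.111
te_Task 2 = (6 + 4·7 + 8)/6 = 42/6 = 7; σ²_Task 2 = ((8−6)/6)² = 0.111
te_Task 3 = (2 + 4·4 + 6)/6 = 24/6 = 4; σ²_Task 3 = ((6−2)/6)² = 0.444
te_Task 4 = (6 + 4·7 + 14)/6 = 48/6 = 8; σ²_Task 4 = ((14−6)/6)² = 1.778
te_Task 5 = (5 + 4·7 + 9)/6 = 42/6 = 7; σ²_Task 5 = ((9−5)/6)² = 0.444

Forward pass:
ES_Task 1 = 0; EF_Task 1 = 14
ES_Task 2 = 0; EF_Task 2 = 7
ES_Task 3 = 7; EF_Task 3 = 7+4 = 11
ES_Task 4 = 14; EF_Task 4 = 14+8 = 22
ES_Task 5 = max(EF_Task 2=7, EF_Task 3=11, EF_Task 4=22) = 22; EF_Task 5 = 22+7 = 29
Expected project duration μ = 29 days. Critical path: Task 1 → Task 4 → Task 5.

Variance along critical path = 11.111 + 1.778 + 0.444 = 13.333; σ = 3.651 days.
D = μ + z·σ = 29 + 1.645·3.651 = 35.0 days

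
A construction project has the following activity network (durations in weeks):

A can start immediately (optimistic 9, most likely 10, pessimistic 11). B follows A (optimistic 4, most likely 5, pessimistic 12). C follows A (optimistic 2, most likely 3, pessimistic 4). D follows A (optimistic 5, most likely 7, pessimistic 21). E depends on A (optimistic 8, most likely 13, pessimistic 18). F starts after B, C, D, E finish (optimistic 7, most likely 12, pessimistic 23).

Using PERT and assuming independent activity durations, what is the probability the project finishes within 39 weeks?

0.829

te_A = (9 + 4·10 + 11)/6 = 60/6 = 10; σ²_A = ((11−9)/6)² = 0.111
te_B = (4 + 4·5 + 12)/6 = 36/6 = 6; σ²_B = ((12−4)/6)² = 1.778
te_C = (2 + 4·3 + 4)/6 = 18/6 = 3; σ²_C = ((4−2)/6)² = 0.111
te_D = (5 + 4·7 + 21)/6 = 54/6 = 9; σ²_D = ((21−5)/6)² = 7.111
te_E = (8 + 4·13 + 18)/6 = 78/6 = 13; σ²_E = ((18−8)/6)² = 2.778
te_F = (7 + 4·12 + 23)/6 = 78/6 = 13; σ²_F = ((23−7)/6)² = 7.111

Forward pass:
ES_A = 0; EF_A = 10
ES_B = 10; EF_B = 10+6 = 16
ES_C = 10; EF_C = 10+3 = 13
ES_D = 10; EF_D = 10+9 = 19
ES_E = 10; EF_E = 10+13 = 23
ES_F = max(EF_B=16, EF_C=13, EF_D=19, EF_E=23) = 23; EF_F = 23+13 = 36
Expected project duration μ = 36 weeks. Critical path: A → E → F.

Variance along critical path = 0.111 + 2.778 + 7.111 = 10.000; σ = √10.000 = 3.162 weeks.
Z = (39 − 36) / 3.162 = 0.949
P(T ≤ 39) = Φ(0.949) ≈ 0.829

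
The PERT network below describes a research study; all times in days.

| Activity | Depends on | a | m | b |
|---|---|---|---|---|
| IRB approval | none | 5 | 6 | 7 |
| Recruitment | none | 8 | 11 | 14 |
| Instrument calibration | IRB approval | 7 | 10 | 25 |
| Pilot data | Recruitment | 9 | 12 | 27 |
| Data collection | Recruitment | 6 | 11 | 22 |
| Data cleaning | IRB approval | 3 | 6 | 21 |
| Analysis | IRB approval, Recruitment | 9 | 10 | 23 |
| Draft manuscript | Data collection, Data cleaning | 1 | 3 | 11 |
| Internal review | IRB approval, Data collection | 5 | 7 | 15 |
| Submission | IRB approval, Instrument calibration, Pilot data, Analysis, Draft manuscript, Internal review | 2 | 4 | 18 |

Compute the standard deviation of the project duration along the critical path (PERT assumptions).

4.24 days

te_IRB approval = (5 + 4·6 + 7)/6 = 36/6 = 6; σ²_IRB approval = ((7−5)/6)² = 0.111
te_Recruitment = (8 + 4·11 + 14)/6 = 66/6 = 11; σ²_Recruitment = ((14−8)/6)² = 1.000
te_Instrument calibration = (7 + 4·10 + 25)/6 = 72/6 = 12; σ²_Instrument calibration = ((25−7)/6)² = 9.000
te_Pilot data = (9 + 4·12 + 27)/6 = 84/6 = 14; σ²_Pilot data = ((27−9)/6)² = 9.000
te_Data collection = (6 + 4·11 + 22)/6 = 72/6 = 12; σ²_Data collection = ((22−6)/6)² = 7.111
te_Data cleaning = (3 + 4·6 + 21)/6 = 48/6 = 8; σ²_Data cleaning = ((21−3)/6)² = 9.000
te_Analysis = (9 + 4·10 + 23)/6 = 72/6 = 12; σ²_Analysis = ((23−9)/6)² = 5.444
te_Draft manuscript = (1 + 4·3 + 11)/6 = 24/6 = 4; σ²_Draft manuscript = ((11−1)/6)² = 2.778
te_Internal review = (5 + 4·7 + 15)/6 = 48/6 = 8; σ²_Internal review = ((15−5)/6)² = 2.778
te_Submission = (2 + 4·4 + 18)/6 = 36/6 = 6; σ²_Submission = ((18−2)/6)² = 7.111

Forward pass:
ES_IRB approval = 0; EF_IRB approval = 6
ES_Recruitment = 0; EF_Recruitment = 11
ES_Instrument calibration = 6; EF_Instrument calibration = 6+12 = 18
ES_Pilot data = 11; EF_Pilot data = 11+14 = 25
ES_Data collection = 11; EF_Data collection = 11+12 = 23
ES_Data cleaning = 6; EF_Data cleaning = 6+8 = 14
ES_Analysis = max(EF_IRB approval=6, EF_Recruitment=11) = 11; EF_Analysis = 11+12 = 23
ES_Draft manuscript = max(EF_Data collection=23, EF_Data cleaning=14) = 23; EF_Draft manuscript = 23+4 = 27
ES_Internal review = max(EF_IRB approval=6, EF_Data collection=23) = 23; EF_Internal review = 23+8 = 31
ES_Submission = max(EF_IRB approval=6, EF_Instrument calibration=18, EF_Pilot data=25, EF_Analysis=23, EF_Draft manuscript=27, EF_Internal review=31) = 31; EF_Submission = 31+6 = 37
Expected project duration μ = 37 days. Critical path: Recruitment → Data collection → Internal review → Submission.

Variance along critical path = 1.000 + 7.111 + 2.778 + 7.111 = 18.000
σ = √18.000 = 4.243 days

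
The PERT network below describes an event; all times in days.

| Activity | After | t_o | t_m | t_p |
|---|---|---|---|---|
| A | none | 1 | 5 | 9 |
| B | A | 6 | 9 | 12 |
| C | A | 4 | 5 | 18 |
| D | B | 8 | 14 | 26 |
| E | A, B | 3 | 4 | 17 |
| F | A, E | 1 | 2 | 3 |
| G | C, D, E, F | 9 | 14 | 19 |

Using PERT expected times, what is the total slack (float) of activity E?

te_A = (1 + 4·5 + 9)/6 = 30/6 = 5
te_B = (6 + 4·9 + 12)/6 = 54/6 = 9
te_C = (4 + 4·5 + 18)/6 = 42/6 = 7
te_D = (8 + 4·14 + 26)/6 = 90/6 = 15
te_E = (3 + 4·4 + 17)/6 = 36/6 = 6
te_F = (1 + 4·2 + 3)/6 = 12/6 = 2
te_G = (9 + 4·14 + 19)/6 = 84/6 = 14

Forward pass:
ES_A = 0; EF_A = 5
ES_B = 5; EF_B = 5+9 = 14
ES_C = 5; EF_C = 5+7 = 12
ES_D = 14; EF_D = 14+15 = 29
ES_E = max(EF_A=5, EF_B=14) = 14; EF_E = 14+6 = 20
ES_F = max(EF_A=5, EF_E=20) = 20; EF_F = 20+2 = 22
ES_G = max(EF_C=12, EF_D=29, EF_E=20, EF_F=22) = 29; EF_G = 29+14 = 43
Expected project duration μ = 43 days. Critical path: A → B → D → G.

Backward pass:
LF_G = 43; LS_G = 43−14 = 29
LF_F = LS_G = 29; LS_F = 29−2 = 27
LF_E = min(LS_F=27, LS_G=29) = 27; LS_E = 27−6 = 21
LF_D = LS_G = 29; LS_D = 29−15 = 14
LF_C = LS_G = 29; LS_C = 29−7 = 22
LF_B = min(LS_D=14, LS_E=21) = 14; LS_B = 14−9 = 5
LF_A = min(LS_B=5, LS_C=22, LS_E=21, LS_F=27) = 5; LS_A = 5−5 = 0
Slack_E = LS_E − ES_E = 21 − 14 = 7

7 days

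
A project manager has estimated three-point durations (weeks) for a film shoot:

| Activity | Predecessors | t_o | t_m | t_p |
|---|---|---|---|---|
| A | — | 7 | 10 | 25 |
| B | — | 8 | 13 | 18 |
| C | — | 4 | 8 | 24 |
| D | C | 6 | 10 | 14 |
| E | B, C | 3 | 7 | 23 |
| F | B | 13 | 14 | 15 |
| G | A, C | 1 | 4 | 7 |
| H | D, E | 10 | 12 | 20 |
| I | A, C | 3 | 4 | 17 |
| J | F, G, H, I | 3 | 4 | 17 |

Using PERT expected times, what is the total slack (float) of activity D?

2 weeks

te_A = (7 + 4·10 + 25)/6 = 72/6 = 12
te_B = (8 + 4·13 + 18)/6 = 78/6 = 13
te_C = (4 + 4·8 + 24)/6 = 60/6 = 10
te_D = (6 + 4·10 + 14)/6 = 60/6 = 10
te_E = (3 + 4·7 + 23)/6 = 54/6 = 9
te_F = (13 + 4·14 + 15)/6 = 84/6 = 14
te_G = (1 + 4·4 + 7)/6 = 24/6 = 4
te_H = (10 + 4·12 + 20)/6 = 78/6 = 13
te_I = (3 + 4·4 + 17)/6 = 36/6 = 6
te_J = (3 + 4·4 + 17)/6 = 36/6 = 6

Forward pass:
ES_A = 0; EF_A = 12
ES_B = 0; EF_B = 13
ES_C = 0; EF_C = 10
ES_D = 10; EF_D = 10+10 = 20
ES_E = max(EF_B=13, EF_C=10) = 13; EF_E = 13+9 = 22
ES_F = 13; EF_F = 13+14 = 27
ES_G = max(EF_A=12, EF_C=10) = 12; EF_G = 12+4 = 16
ES_H = max(EF_D=20, EF_E=22) = 22; EF_H = 22+13 = 35
ES_I = max(EF_A=12, EF_C=10) = 12; EF_I = 12+6 = 18
ES_J = max(EF_F=27, EF_G=16, EF_H=35, EF_I=18) = 35; EF_J = 35+6 = 41
Expected project duration μ = 41 weeks. Critical path: B → E → H → J.

Backward pass:
LF_J = 41; LS_J = 41−6 = 35
LF_I = LS_J = 35; LS_I = 35−6 = 29
LF_H = LS_J = 35; LS_H = 35−13 = 22
LF_G = LS_J = 35; LS_G = 35−4 = 31
LF_F = LS_J = 35; LS_F = 35−14 = 21
LF_E = LS_H = 22; LS_E = 22−9 = 13
LF_D = LS_H = 22; LS_D = 22−10 = 12
LF_C = min(LS_D=12, LS_E=13, LS_G=31, LS_I=29) = 12; LS_C = 12−10 = 2
LF_B = min(LS_E=13, LS_F=21) = 13; LS_B = 13−13 = 0
LF_A = min(LS_G=31, LS_I=29) = 29; LS_A = 29−12 = 17
Slack_D = LS_D − ES_D = 12 − 10 = 2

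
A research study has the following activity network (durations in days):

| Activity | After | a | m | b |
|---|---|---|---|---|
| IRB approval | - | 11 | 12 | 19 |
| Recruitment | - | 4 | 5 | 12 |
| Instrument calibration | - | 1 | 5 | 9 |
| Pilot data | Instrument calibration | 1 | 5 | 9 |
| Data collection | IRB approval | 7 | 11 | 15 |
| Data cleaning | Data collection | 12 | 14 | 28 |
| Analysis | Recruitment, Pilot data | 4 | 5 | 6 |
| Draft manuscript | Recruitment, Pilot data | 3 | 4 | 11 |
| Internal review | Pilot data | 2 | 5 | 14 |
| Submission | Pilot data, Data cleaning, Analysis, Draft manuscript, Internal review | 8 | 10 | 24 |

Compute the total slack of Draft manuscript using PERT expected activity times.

te_IRB approval = (11 + 4·12 + 19)/6 = 78/6 = 13
te_Recruitment = (4 + 4·5 + 12)/6 = 36/6 = 6
te_Instrument calibration = (1 + 4·5 + 9)/6 = 30/6 = 5
te_Pilot data = (1 + 4·5 + 9)/6 = 30/6 = 5
te_Data collection = (7 + 4·11 + 15)/6 = 66/6 = 11
te_Data cleaning = (12 + 4·14 + 28)/6 = 96/6 = 16
te_Analysis = (4 + 4·5 + 6)/6 = 30/6 = 5
te_Draft manuscript = (3 + 4·4 + 11)/6 = 30/6 = 5
te_Internal review = (2 + 4·5 + 14)/6 = 36/6 = 6
te_Submission = (8 + 4·10 + 24)/6 = 72/6 = 12

Forward pass:
ES_IRB approval = 0; EF_IRB approval = 13
ES_Recruitment = 0; EF_Recruitment = 6
ES_Instrument calibration = 0; EF_Instrument calibration = 5
ES_Pilot data = 5; EF_Pilot data = 5+5 = 10
ES_Data collection = 13; EF_Data collection = 13+11 = 24
ES_Data cleaning = 24; EF_Data cleaning = 24+16 = 40
ES_Analysis = max(EF_Recruitment=6, EF_Pilot data=10) = 10; EF_Analysis = 10+5 = 15
ES_Draft manuscript = max(EF_Recruitment=6, EF_Pilot data=10) = 10; EF_Draft manuscript = 10+5 = 15
ES_Internal review = 10; EF_Internal review = 10+6 = 16
ES_Submission = max(EF_Pilot data=10, EF_Data cleaning=40, EF_Analysis=15, EF_Draft manuscript=15, EF_Internal review=16) = 40; EF_Submission = 40+12 = 52
Expected project duration μ = 52 days. Critical path: IRB approval → Data collection → Data cleaning → Submission.

Backward pass:
LF_Submission = 52; LS_Submission = 52−12 = 40
LF_Internal review = LS_Submission = 40; LS_Internal review = 40−6 = 34
LF_Draft manuscript = LS_Submission = 40; LS_Draft manuscript = 40−5 = 35
LF_Analysis = LS_Submission = 40; LS_Analysis = 40−5 = 35
LF_Data cleaning = LS_Submission = 40; LS_Data cleaning = 40−16 = 24
LF_Data collection = LS_Data cleaning = 24; LS_Data collection = 24−11 = 13
LF_Pilot data = min(LS_Analysis=35, LS_Draft manuscript=35, LS_Internal review=34, LS_Submission=40) = 34; LS_Pilot data = 34−5 = 29
LF_Instrument calibration = LS_Pilot data = 29; LS_Instrument calibration = 29−5 = 24
LF_Recruitment = min(LS_Analysis=35, LS_Draft manuscript=35) = 35; LS_Recruitment = 35−6 = 29
LF_IRB approval = LS_Data collection = 13; LS_IRB approval = 13−13 = 0
Slack_Draft manuscript = LS_Draft manuscript − ES_Draft manuscript = 35 − 10 = 25

25 days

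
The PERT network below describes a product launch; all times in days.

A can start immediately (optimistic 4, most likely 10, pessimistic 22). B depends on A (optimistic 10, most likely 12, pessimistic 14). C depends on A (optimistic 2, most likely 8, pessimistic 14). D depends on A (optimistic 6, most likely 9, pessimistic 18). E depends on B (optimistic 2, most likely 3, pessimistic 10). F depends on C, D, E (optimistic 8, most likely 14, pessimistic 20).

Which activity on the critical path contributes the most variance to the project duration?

A

te_A = (4 + 4·10 + 22)/6 = 66/6 = 11; σ²_A = ((22−4)/6)² = 9.000
te_B = (10 + 4·12 + 14)/6 = 72/6 = 12; σ²_B = ((14−10)/6)² = 0.444
te_C = (2 + 4·8 + 14)/6 = 48/6 = 8; σ²_C = ((14−2)/6)² = 4.000
te_D = (6 + 4·9 + 18)/6 = 60/6 = 10; σ²_D = ((18−6)/6)² = 4.000
te_E = (2 + 4·3 + 10)/6 = 24/6 = 4; σ²_E = ((10−2)/6)² = 1.778
te_F = (8 + 4·14 + 20)/6 = 84/6 = 14; σ²_F = ((20−8)/6)² = 4.000

Forward pass:
ES_A = 0; EF_A = 11
ES_B = 11; EF_B = 11+12 = 23
ES_C = 11; EF_C = 11+8 = 19
ES_D = 11; EF_D = 11+10 = 21
ES_E = 23; EF_E = 23+4 = 27
ES_F = max(EF_C=19, EF_D=21, EF_E=27) = 27; EF_F = 27+14 = 41
Expected project duration μ = 41 days. Critical path: A → B → E → F.

Variances on critical path: σ²_A=9.000, σ²_B=0.444, σ²_E=1.778, σ²_F=4.000.
Largest is σ²_A = 9.000.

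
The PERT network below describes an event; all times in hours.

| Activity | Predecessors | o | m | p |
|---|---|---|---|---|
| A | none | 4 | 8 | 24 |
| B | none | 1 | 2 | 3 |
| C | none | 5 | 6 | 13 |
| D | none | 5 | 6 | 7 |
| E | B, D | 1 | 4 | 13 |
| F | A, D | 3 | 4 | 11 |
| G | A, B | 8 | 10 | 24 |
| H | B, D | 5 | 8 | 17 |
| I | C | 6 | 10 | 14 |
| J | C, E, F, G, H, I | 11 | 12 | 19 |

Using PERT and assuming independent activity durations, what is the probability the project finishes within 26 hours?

te_A = (4 + 4·8 + 24)/6 = 60/6 = 10; σ²_A = ((24−4)/6)² = 11.111
te_B = (1 + 4·2 + 3)/6 = 12/6 = 2; σ²_B = ((3−1)/6)² = 0.111
te_C = (5 + 4·6 + 13)/6 = 42/6 = 7; σ²_C = ((13−5)/6)² = 1.778
te_D = (5 + 4·6 + 7)/6 = 36/6 = 6; σ²_D = ((7−5)/6)² = 0.111
te_E = (1 + 4·4 + 13)/6 = 30/6 = 5; σ²_E = ((13−1)/6)² = 4.000
te_F = (3 + 4·4 + 11)/6 = 30/6 = 5; σ²_F = ((11−3)/6)² = 1.778
te_G = (8 + 4·10 + 24)/6 = 72/6 = 12; σ²_G = ((24−8)/6)² = 7.111
te_H = (5 + 4·8 + 17)/6 = 54/6 = 9; σ²_H = ((17−5)/6)² = 4.000
te_I = (6 + 4·10 + 14)/6 = 60/6 = 10; σ²_I = ((14−6)/6)² = 1.778
te_J = (11 + 4·12 + 19)/6 = 78/6 = 13; σ²_J = ((19−11)/6)² = 1.778

Forward pass:
ES_A = 0; EF_A = 10
ES_B = 0; EF_B = 2
ES_C = 0; EF_C = 7
ES_D = 0; EF_D = 6
ES_E = max(EF_B=2, EF_D=6) = 6; EF_E = 6+5 = 11
ES_F = max(EF_A=10, EF_D=6) = 10; EF_F = 10+5 = 15
ES_G = max(EF_A=10, EF_B=2) = 10; EF_G = 10+12 = 22
ES_H = max(EF_B=2, EF_D=6) = 6; EF_H = 6+9 = 15
ES_I = 7; EF_I = 7+10 = 17
ES_J = max(EF_C=7, EF_E=11, EF_F=15, EF_G=22, EF_H=15, EF_I=17) = 22; EF_J = 22+13 = 35
Expected project duration μ = 35 hours. Critical path: A → G → J.

Variance along critical path = 11.111 + 7.111 + 1.778 = 20.000; σ = √20.000 = 4.472 hours.
Z = (26 − 35) / 4.472 = -2.012
P(T ≤ 26) = Φ(-2.012) ≈ 0.022

0.022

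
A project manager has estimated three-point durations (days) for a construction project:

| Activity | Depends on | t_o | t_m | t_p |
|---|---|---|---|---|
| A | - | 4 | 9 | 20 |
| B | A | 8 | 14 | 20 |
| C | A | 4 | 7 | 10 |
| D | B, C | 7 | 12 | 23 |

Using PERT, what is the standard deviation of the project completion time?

4.27 days

te_A = (4 + 4·9 + 20)/6 = 60/6 = 10; σ²_A = ((20−4)/6)² = 7.111
te_B = (8 + 4·14 + 20)/6 = 84/6 = 14; σ²_B = ((20−8)/6)² = 4.000
te_C = (4 + 4·7 + 10)/6 = 42/6 = 7; σ²_C = ((10−4)/6)² = 1.000
te_D = (7 + 4·12 + 23)/6 = 78/6 = 13; σ²_D = ((23−7)/6)² = 7.111

Forward pass:
ES_A = 0; EF_A = 10
ES_B = 10; EF_B = 10+14 = 24
ES_C = 10; EF_C = 10+7 = 17
ES_D = max(EF_B=24, EF_C=17) = 24; EF_D = 24+13 = 37
Expected project duration μ = 37 days. Critical path: A → B → D.

Variance along critical path = 7.111 + 4.000 + 7.111 = 18.222
σ = √18.222 = 4.269 days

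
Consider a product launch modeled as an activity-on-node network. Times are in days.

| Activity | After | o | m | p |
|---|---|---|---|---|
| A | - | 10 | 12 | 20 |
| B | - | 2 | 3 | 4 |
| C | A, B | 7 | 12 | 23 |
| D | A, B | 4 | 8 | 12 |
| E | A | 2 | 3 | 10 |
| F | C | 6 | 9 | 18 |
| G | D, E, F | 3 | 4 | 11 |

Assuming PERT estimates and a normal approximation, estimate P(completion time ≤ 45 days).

te_A = (10 + 4·12 + 20)/6 = 78/6 = 13; σ²_A = ((20−10)/6)² = 2.778
te_B = (2 + 4·3 + 4)/6 = 18/6 = 3; σ²_B = ((4−2)/6)² = 0.111
te_C = (7 + 4·12 + 23)/6 = 78/6 = 13; σ²_C = ((23−7)/6)² = 7.111
te_D = (4 + 4·8 + 12)/6 = 48/6 = 8; σ²_D = ((12−4)/6)² = 1.778
te_E = (2 + 4·3 + 10)/6 = 24/6 = 4; σ²_E = ((10−2)/6)² = 1.778
te_F = (6 + 4·9 + 18)/6 = 60/6 = 10; σ²_F = ((18−6)/6)² = 4.000
te_G = (3 + 4·4 + 11)/6 = 30/6 = 5; σ²_G = ((11−3)/6)² = 1.778

Forward pass:
ES_A = 0; EF_A = 13
ES_B = 0; EF_B = 3
ES_C = max(EF_A=13, EF_B=3) = 13; EF_C = 13+13 = 26
ES_D = max(EF_A=13, EF_B=3) = 13; EF_D = 13+8 = 21
ES_E = 13; EF_E = 13+4 = 17
ES_F = 26; EF_F = 26+10 = 36
ES_G = max(EF_D=21, EF_E=17, EF_F=36) = 36; EF_G = 36+5 = 41
Expected project duration μ = 41 days. Critical path: A → C → F → G.

Variance along critical path = 2.778 + 7.111 + 4.000 + 1.778 = 15.667; σ = √15.667 = 3.958 days.
Z = (45 − 41) / 3.958 = 1.011
P(T ≤ 45) = Φ(1.011) ≈ 0.844

0.844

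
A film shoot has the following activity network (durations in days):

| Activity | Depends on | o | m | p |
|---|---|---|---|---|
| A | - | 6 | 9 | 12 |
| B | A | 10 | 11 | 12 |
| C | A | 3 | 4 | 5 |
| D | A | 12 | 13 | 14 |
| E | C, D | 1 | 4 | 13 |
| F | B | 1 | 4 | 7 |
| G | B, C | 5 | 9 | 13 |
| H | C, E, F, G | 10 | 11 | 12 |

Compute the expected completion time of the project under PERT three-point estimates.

40 days

te_A = (6 + 4·9 + 12)/6 = 54/6 = 9
te_B = (10 + 4·11 + 12)/6 = 66/6 = 11
te_C = (3 + 4·4 + 5)/6 = 24/6 = 4
te_D = (12 + 4·13 + 14)/6 = 78/6 = 13
te_E = (1 + 4·4 + 13)/6 = 30/6 = 5
te_F = (1 + 4·4 + 7)/6 = 24/6 = 4
te_G = (5 + 4·9 + 13)/6 = 54/6 = 9
te_H = (10 + 4·11 + 12)/6 = 66/6 = 11

Forward pass:
ES_A = 0; EF_A = 9
ES_B = 9; EF_B = 9+11 = 20
ES_C = 9; EF_C = 9+4 = 13
ES_D = 9; EF_D = 9+13 = 22
ES_E = max(EF_C=13, EF_D=22) = 22; EF_E = 22+5 = 27
ES_F = 20; EF_F = 20+4 = 24
ES_G = max(EF_B=20, EF_C=13) = 20; EF_G = 20+9 = 29
ES_H = max(EF_C=13, EF_E=27, EF_F=24, EF_G=29) = 29; EF_H = 29+11 = 40
Expected project duration μ = 40 days. Critical path: A → B → G → H.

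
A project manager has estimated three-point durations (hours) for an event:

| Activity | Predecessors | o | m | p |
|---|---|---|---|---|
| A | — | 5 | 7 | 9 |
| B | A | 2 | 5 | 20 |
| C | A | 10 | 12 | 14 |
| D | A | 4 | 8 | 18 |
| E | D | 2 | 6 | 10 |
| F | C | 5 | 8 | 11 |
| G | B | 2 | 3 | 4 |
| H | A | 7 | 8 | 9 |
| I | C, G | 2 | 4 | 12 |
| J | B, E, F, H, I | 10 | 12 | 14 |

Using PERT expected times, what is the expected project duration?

39 hours

te_A = (5 + 4·7 + 9)/6 = 42/6 = 7
te_B = (2 + 4·5 + 20)/6 = 42/6 = 7
te_C = (10 + 4·12 + 14)/6 = 72/6 = 12
te_D = (4 + 4·8 + 18)/6 = 54/6 = 9
te_E = (2 + 4·6 + 10)/6 = 36/6 = 6
te_F = (5 + 4·8 + 11)/6 = 48/6 = 8
te_G = (2 + 4·3 + 4)/6 = 18/6 = 3
te_H = (7 + 4·8 + 9)/6 = 48/6 = 8
te_I = (2 + 4·4 + 12)/6 = 30/6 = 5
te_J = (10 + 4·12 + 14)/6 = 72/6 = 12

Forward pass:
ES_A = 0; EF_A = 7
ES_B = 7; EF_B = 7+7 = 14
ES_C = 7; EF_C = 7+12 = 19
ES_D = 7; EF_D = 7+9 = 16
ES_E = 16; EF_E = 16+6 = 22
ES_F = 19; EF_F = 19+8 = 27
ES_G = 14; EF_G = 14+3 = 17
ES_H = 7; EF_H = 7+8 = 15
ES_I = max(EF_C=19, EF_G=17) = 19; EF_I = 19+5 = 24
ES_J = max(EF_B=14, EF_E=22, EF_F=27, EF_H=15, EF_I=24) = 27; EF_J = 27+12 = 39
Expected project duration μ = 39 hours. Critical path: A → C → F → J.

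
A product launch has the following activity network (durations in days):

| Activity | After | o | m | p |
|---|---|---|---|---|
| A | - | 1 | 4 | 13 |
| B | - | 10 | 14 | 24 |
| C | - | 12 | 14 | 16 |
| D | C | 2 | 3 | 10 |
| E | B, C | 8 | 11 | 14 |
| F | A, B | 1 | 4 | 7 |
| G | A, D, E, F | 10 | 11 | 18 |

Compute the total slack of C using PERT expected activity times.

1 days

te_A = (1 + 4·4 + 13)/6 = 30/6 = 5
te_B = (10 + 4·14 + 24)/6 = 90/6 = 15
te_C = (12 + 4·14 + 16)/6 = 84/6 = 14
te_D = (2 + 4·3 + 10)/6 = 24/6 = 4
te_E = (8 + 4·11 + 14)/6 = 66/6 = 11
te_F = (1 + 4·4 + 7)/6 = 24/6 = 4
te_G = (10 + 4·11 + 18)/6 = 72/6 = 12

Forward pass:
ES_A = 0; EF_A = 5
ES_B = 0; EF_B = 15
ES_C = 0; EF_C = 14
ES_D = 14; EF_D = 14+4 = 18
ES_E = max(EF_B=15, EF_C=14) = 15; EF_E = 15+11 = 26
ES_F = max(EF_A=5, EF_B=15) = 15; EF_F = 15+4 = 19
ES_G = max(EF_A=5, EF_D=18, EF_E=26, EF_F=19) = 26; EF_G = 26+12 = 38
Expected project duration μ = 38 days. Critical path: B → E → G.

Backward pass:
LF_G = 38; LS_G = 38−12 = 26
LF_F = LS_G = 26; LS_F = 26−4 = 22
LF_E = LS_G = 26; LS_E = 26−11 = 15
LF_D = LS_G = 26; LS_D = 26−4 = 22
LF_C = min(LS_D=22, LS_E=15) = 15; LS_C = 15−14 = 1
LF_B = min(LS_E=15, LS_F=22) = 15; LS_B = 15−15 = 0
LF_A = min(LS_F=22, LS_G=26) = 22; LS_A = 22−5 = 17
Slack_C = LS_C − ES_C = 1 − 0 = 1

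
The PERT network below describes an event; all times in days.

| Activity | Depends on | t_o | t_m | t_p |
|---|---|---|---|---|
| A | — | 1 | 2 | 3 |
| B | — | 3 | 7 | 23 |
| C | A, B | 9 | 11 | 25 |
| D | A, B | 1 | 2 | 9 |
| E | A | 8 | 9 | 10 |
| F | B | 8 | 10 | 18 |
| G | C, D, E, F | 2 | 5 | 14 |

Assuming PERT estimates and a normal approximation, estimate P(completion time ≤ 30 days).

te_A = (1 + 4·2 + 3)/6 = 12/6 = 2; σ²_A = ((3−1)/6)² = 0.111
te_B = (3 + 4·7 + 23)/6 = 54/6 = 9; σ²_B = ((23−3)/6)² = 11.111
te_C = (9 + 4·11 + 25)/6 = 78/6 = 13; σ²_C = ((25−9)/6)² = 7.111
te_D = (1 + 4·2 + 9)/6 = 18/6 = 3; σ²_D = ((9−1)/6)² = 1.778
te_E = (8 + 4·9 + 10)/6 = 54/6 = 9; σ²_E = ((10−8)/6)² = 0.111
te_F = (8 + 4·10 + 18)/6 = 66/6 = 11; σ²_F = ((18−8)/6)² = 2.778
te_G = (2 + 4·5 + 14)/6 = 36/6 = 6; σ²_G = ((14−2)/6)² = 4.000

Forward pass:
ES_A = 0; EF_A = 2
ES_B = 0; EF_B = 9
ES_C = max(EF_A=2, EF_B=9) = 9; EF_C = 9+13 = 22
ES_D = max(EF_A=2, EF_B=9) = 9; EF_D = 9+3 = 12
ES_E = 2; EF_E = 2+9 = 11
ES_F = 9; EF_F = 9+11 = 20
ES_G = max(EF_C=22, EF_D=12, EF_E=11, EF_F=20) = 22; EF_G = 22+6 = 28
Expected project duration μ = 28 days. Critical path: B → C → G.

Variance along critical path = 11.111 + 7.111 + 4.000 = 22.222; σ = √22.222 = 4.714 days.
Z = (30 − 28) / 4.714 = 0.424
P(T ≤ 30) = Φ(0.424) ≈ 0.664

0.664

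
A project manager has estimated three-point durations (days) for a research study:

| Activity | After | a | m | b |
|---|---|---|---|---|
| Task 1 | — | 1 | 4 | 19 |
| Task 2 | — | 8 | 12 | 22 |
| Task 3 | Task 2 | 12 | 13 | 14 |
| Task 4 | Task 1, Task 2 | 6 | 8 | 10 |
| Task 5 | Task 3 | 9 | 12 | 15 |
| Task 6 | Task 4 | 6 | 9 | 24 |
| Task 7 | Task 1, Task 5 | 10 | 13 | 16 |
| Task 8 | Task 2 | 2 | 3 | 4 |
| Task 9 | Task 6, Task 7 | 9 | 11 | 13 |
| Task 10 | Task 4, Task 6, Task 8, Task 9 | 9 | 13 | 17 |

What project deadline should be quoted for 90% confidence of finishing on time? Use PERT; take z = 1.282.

79.0 days

te_Task 1 = (1 + 4·4 + 19)/6 = 36/6 = 6; σ²_Task 1 = ((19−1)/6)² = 9.000
te_Task 2 = (8 + 4·12 + 22)/6 = 78/6 = 13; σ²_Task 2 = ((22−8)/6)² = 5.444
te_Task 3 = (12 + 4·13 + 14)/6 = 78/6 = 13; σ²_Task 3 = ((14−12)/6)² = 0.111
te_Task 4 = (6 + 4·8 + 10)/6 = 48/6 = 8; σ²_Task 4 = ((10−6)/6)² = 0.444
te_Task 5 = (9 + 4·12 + 15)/6 = 72/6 = 12; σ²_Task 5 = ((15−9)/6)² = 1.000
te_Task 6 = (6 + 4·9 + 24)/6 = 66/6 = 11; σ²_Task 6 = ((24−6)/6)² = 9.000
te_Task 7 = (10 + 4·13 + 16)/6 = 78/6 = 13; σ²_Task 7 = ((16−10)/6)² = 1.000
te_Task 8 = (2 + 4·3 + 4)/6 = 18/6 = 3; σ²_Task 8 = ((4−2)/6)² = 0.111
te_Task 9 = (9 + 4·11 + 13)/6 = 66/6 = 11; σ²_Task 9 = ((13−9)/6)² = 0.444
te_Task 10 = (9 + 4·13 + 17)/6 = 78/6 = 13; σ²_Task 10 = ((17−9)/6)² = 1.778

Forward pass:
ES_Task 1 = 0; EF_Task 1 = 6
ES_Task 2 = 0; EF_Task 2 = 13
ES_Task 3 = 13; EF_Task 3 = 13+13 = 26
ES_Task 4 = max(EF_Task 1=6, EF_Task 2=13) = 13; EF_Task 4 = 13+8 = 21
ES_Task 5 = 26; EF_Task 5 = 26+12 = 38
ES_Task 6 = 21; EF_Task 6 = 21+11 = 32
ES_Task 7 = max(EF_Task 1=6, EF_Task 5=38) = 38; EF_Task 7 = 38+13 = 51
ES_Task 8 = 13; EF_Task 8 = 13+3 = 16
ES_Task 9 = max(EF_Task 6=32, EF_Task 7=51) = 51; EF_Task 9 = 51+11 = 62
ES_Task 10 = max(EF_Task 4=21, EF_Task 6=32, EF_Task 8=16, EF_Task 9=62) = 62; EF_Task 10 = 62+13 = 75
Expected project duration μ = 75 days. Critical path: Task 2 → Task 3 → Task 5 → Task 7 → Task 9 → Task 10.

Variance along critical path = 5.444 + 0.111 + 1.000 + 1.000 + 0.444 + 1.778 = 9.778; σ = 3.127 days.
D = μ + z·σ = 75 + 1.282·3.127 = 79.0 days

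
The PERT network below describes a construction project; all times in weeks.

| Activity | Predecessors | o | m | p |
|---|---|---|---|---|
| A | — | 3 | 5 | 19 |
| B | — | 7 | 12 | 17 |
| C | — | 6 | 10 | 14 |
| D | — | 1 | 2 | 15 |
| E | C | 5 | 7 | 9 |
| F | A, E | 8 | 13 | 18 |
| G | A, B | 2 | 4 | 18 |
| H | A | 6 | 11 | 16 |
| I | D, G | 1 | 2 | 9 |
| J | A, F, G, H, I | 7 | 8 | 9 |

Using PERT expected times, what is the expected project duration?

te_A = (3 + 4·5 + 19)/6 = 42/6 = 7
te_B = (7 + 4·12 + 17)/6 = 72/6 = 12
te_C = (6 + 4·10 + 14)/6 = 60/6 = 10
te_D = (1 + 4·2 + 15)/6 = 24/6 = 4
te_E = (5 + 4·7 + 9)/6 = 42/6 = 7
te_F = (8 + 4·13 + 18)/6 = 78/6 = 13
te_G = (2 + 4·4 + 18)/6 = 36/6 = 6
te_H = (6 + 4·11 + 16)/6 = 66/6 = 11
te_I = (1 + 4·2 + 9)/6 = 18/6 = 3
te_J = (7 + 4·8 + 9)/6 = 48/6 = 8

Forward pass:
ES_A = 0; EF_A = 7
ES_B = 0; EF_B = 12
ES_C = 0; EF_C = 10
ES_D = 0; EF_D = 4
ES_E = 10; EF_E = 10+7 = 17
ES_F = max(EF_A=7, EF_E=17) = 17; EF_F = 17+13 = 30
ES_G = max(EF_A=7, EF_B=12) = 12; EF_G = 12+6 = 18
ES_H = 7; EF_H = 7+11 = 18
ES_I = max(EF_D=4, EF_G=18) = 18; EF_I = 18+3 = 21
ES_J = max(EF_A=7, EF_F=30, EF_G=18, EF_H=18, EF_I=21) = 30; EF_J = 30+8 = 38
Expected project duration μ = 38 weeks. Critical path: C → E → F → J.

38 weeks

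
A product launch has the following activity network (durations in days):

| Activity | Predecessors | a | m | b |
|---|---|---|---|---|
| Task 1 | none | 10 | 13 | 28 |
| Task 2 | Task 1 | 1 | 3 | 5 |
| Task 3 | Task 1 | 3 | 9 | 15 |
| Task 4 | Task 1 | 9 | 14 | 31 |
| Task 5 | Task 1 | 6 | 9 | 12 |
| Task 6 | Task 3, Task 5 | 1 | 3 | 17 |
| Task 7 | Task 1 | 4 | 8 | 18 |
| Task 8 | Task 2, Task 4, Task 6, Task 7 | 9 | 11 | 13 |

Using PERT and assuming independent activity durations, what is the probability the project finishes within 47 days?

te_Task 1 = (10 + 4·13 + 28)/6 = 90/6 = 15; σ²_Task 1 = ((28−10)/6)² = 9.000
te_Task 2 = (1 + 4·3 + 5)/6 = 18/6 = 3; σ²_Task 2 = ((5−1)/6)² = 0.444
te_Task 3 = (3 + 4·9 + 15)/6 = 54/6 = 9; σ²_Task 3 = ((15−3)/6)² = 4.000
te_Task 4 = (9 + 4·14 + 31)/6 = 96/6 = 16; σ²_Task 4 = ((31−9)/6)² = 13.444
te_Task 5 = (6 + 4·9 + 12)/6 = 54/6 = 9; σ²_Task 5 = ((12−6)/6)² = 1.000
te_Task 6 = (1 + 4·3 + 17)/6 = 30/6 = 5; σ²_Task 6 = ((17−1)/6)² = 7.111
te_Task 7 = (4 + 4·8 + 18)/6 = 54/6 = 9; σ²_Task 7 = ((18−4)/6)² = 5.444
te_Task 8 = (9 + 4·11 + 13)/6 = 66/6 = 11; σ²_Task 8 = ((13−9)/6)² = 0.444

Forward pass:
ES_Task 1 = 0; EF_Task 1 = 15
ES_Task 2 = 15; EF_Task 2 = 15+3 = 18
ES_Task 3 = 15; EF_Task 3 = 15+9 = 24
ES_Task 4 = 15; EF_Task 4 = 15+16 = 31
ES_Task 5 = 15; EF_Task 5 = 15+9 = 24
ES_Task 6 = max(EF_Task 3=24, EF_Task 5=24) = 24; EF_Task 6 = 24+5 = 29
ES_Task 7 = 15; EF_Task 7 = 15+9 = 24
ES_Task 8 = max(EF_Task 2=18, EF_Task 4=31, EF_Task 6=29, EF_Task 7=24) = 31; EF_Task 8 = 31+11 = 42
Expected project duration μ = 42 days. Critical path: Task 1 → Task 4 → Task 8.

Variance along critical path = 9.000 + 13.444 + 0.444 = 22.889; σ = √22.889 = 4.784 days.
Z = (47 − 42) / 4.784 = 1.045
P(T ≤ 47) = Φ(1.045) ≈ 0.852

0.852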